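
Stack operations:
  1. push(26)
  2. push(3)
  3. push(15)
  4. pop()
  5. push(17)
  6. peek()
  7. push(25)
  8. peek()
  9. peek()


push(26) -> [26]
push(3) -> [26, 3]
push(15) -> [26, 3, 15]
pop()->15, [26, 3]
push(17) -> [26, 3, 17]
peek()->17
push(25) -> [26, 3, 17, 25]
peek()->25
peek()->25

Final stack: [26, 3, 17, 25]


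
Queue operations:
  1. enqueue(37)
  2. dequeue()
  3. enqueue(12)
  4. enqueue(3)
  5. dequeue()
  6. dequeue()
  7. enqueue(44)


enqueue(37) -> [37]
dequeue()->37, []
enqueue(12) -> [12]
enqueue(3) -> [12, 3]
dequeue()->12, [3]
dequeue()->3, []
enqueue(44) -> [44]

Final queue: [44]


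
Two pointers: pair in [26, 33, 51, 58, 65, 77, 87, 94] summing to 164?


lo=0(26)+hi=7(94)=120
lo=1(33)+hi=7(94)=127
lo=2(51)+hi=7(94)=145
lo=3(58)+hi=7(94)=152
lo=4(65)+hi=7(94)=159
lo=5(77)+hi=7(94)=171
lo=5(77)+hi=6(87)=164

Yes: 77+87=164


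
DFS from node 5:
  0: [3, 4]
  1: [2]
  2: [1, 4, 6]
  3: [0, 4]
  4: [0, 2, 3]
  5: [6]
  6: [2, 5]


Visit 5, push [6]
Visit 6, push [2]
Visit 2, push [4, 1]
Visit 1, push []
Visit 4, push [3, 0]
Visit 0, push [3]
Visit 3, push []

DFS order: [5, 6, 2, 1, 4, 0, 3]


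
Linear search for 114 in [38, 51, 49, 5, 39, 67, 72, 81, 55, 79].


i=0: 38!=114
i=1: 51!=114
i=2: 49!=114
i=3: 5!=114
i=4: 39!=114
i=5: 67!=114
i=6: 72!=114
i=7: 81!=114
i=8: 55!=114
i=9: 79!=114

Not found, 10 comps


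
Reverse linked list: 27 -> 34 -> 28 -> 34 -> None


Step 1: curr=27, set curr.next=prev(None) | reversed so far: 27
Step 2: curr=34, set curr.next=prev(27) | reversed so far: 34 -> 27
Step 3: curr=28, set curr.next=prev(34) | reversed so far: 28 -> 34 -> 27
Step 4: curr=34, set curr.next=prev(28) | reversed so far: 34 -> 28 -> 34 -> 27

34 -> 28 -> 34 -> 27 -> None


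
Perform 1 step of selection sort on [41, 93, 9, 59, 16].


Initial: [41, 93, 9, 59, 16]
Step 1: min=9 at 2
  Swap: [9, 93, 41, 59, 16]

After 1 step: [9, 93, 41, 59, 16]


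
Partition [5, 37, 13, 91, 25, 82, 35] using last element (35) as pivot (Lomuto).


Pivot: 35
  5 <= 35: advance i (no swap)
  13 <= 35: swap -> [5, 13, 37, 91, 25, 82, 35]
  25 <= 35: swap -> [5, 13, 25, 91, 37, 82, 35]
Place pivot at 3: [5, 13, 25, 35, 37, 82, 91]

Partitioned: [5, 13, 25, 35, 37, 82, 91]


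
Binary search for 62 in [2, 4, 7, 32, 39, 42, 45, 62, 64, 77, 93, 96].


Step 1: lo=0, hi=11, mid=5, val=42
Step 2: lo=6, hi=11, mid=8, val=64
Step 3: lo=6, hi=7, mid=6, val=45
Step 4: lo=7, hi=7, mid=7, val=62

Found at index 7


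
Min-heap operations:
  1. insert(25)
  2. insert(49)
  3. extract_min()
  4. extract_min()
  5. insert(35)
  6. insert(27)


insert(25) -> [25]
insert(49) -> [25, 49]
extract_min()->25, [49]
extract_min()->49, []
insert(35) -> [35]
insert(27) -> [27, 35]

Final heap: [27, 35]


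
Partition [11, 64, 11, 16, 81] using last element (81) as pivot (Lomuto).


Pivot: 81
  11 <= 81: advance i (no swap)
  64 <= 81: advance i (no swap)
  11 <= 81: advance i (no swap)
  16 <= 81: advance i (no swap)
Place pivot at 4: [11, 64, 11, 16, 81]

Partitioned: [11, 64, 11, 16, 81]


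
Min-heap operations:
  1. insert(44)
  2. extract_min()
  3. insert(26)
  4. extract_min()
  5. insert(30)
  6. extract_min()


insert(44) -> [44]
extract_min()->44, []
insert(26) -> [26]
extract_min()->26, []
insert(30) -> [30]
extract_min()->30, []

Final heap: []


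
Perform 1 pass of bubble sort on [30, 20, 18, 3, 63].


Initial: [30, 20, 18, 3, 63]
Pass 1: [20, 18, 3, 30, 63] (3 swaps)

After 1 pass: [20, 18, 3, 30, 63]


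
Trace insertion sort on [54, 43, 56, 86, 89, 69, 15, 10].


Initial: [54, 43, 56, 86, 89, 69, 15, 10]
Insert 43: [43, 54, 56, 86, 89, 69, 15, 10]
Insert 56: [43, 54, 56, 86, 89, 69, 15, 10]
Insert 86: [43, 54, 56, 86, 89, 69, 15, 10]
Insert 89: [43, 54, 56, 86, 89, 69, 15, 10]
Insert 69: [43, 54, 56, 69, 86, 89, 15, 10]
Insert 15: [15, 43, 54, 56, 69, 86, 89, 10]
Insert 10: [10, 15, 43, 54, 56, 69, 86, 89]

Sorted: [10, 15, 43, 54, 56, 69, 86, 89]


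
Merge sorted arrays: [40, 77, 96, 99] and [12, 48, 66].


Take 12 from B
Take 40 from A
Take 48 from B
Take 66 from B

Merged: [12, 40, 48, 66, 77, 96, 99]


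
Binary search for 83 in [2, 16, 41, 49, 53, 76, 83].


Step 1: lo=0, hi=6, mid=3, val=49
Step 2: lo=4, hi=6, mid=5, val=76
Step 3: lo=6, hi=6, mid=6, val=83

Found at index 6


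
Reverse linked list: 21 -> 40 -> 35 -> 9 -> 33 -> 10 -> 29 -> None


Step 1: curr=21, set curr.next=prev(None) | reversed so far: 21
Step 2: curr=40, set curr.next=prev(21) | reversed so far: 40 -> 21
Step 3: curr=35, set curr.next=prev(40) | reversed so far: 35 -> 40 -> 21
Step 4: curr=9, set curr.next=prev(35) | reversed so far: 9 -> 35 -> 40 -> 21
Step 5: curr=33, set curr.next=prev(9) | reversed so far: 33 -> 9 -> 35 -> 40 -> 21
Step 6: curr=10, set curr.next=prev(33) | reversed so far: 10 -> 33 -> 9 -> 35 -> 40 -> 21
Step 7: curr=29, set curr.next=prev(10) | reversed so far: 29 -> 10 -> 33 -> 9 -> 35 -> 40 -> 21

29 -> 10 -> 33 -> 9 -> 35 -> 40 -> 21 -> None


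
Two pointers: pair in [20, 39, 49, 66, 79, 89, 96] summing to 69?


lo=0(20)+hi=6(96)=116
lo=0(20)+hi=5(89)=109
lo=0(20)+hi=4(79)=99
lo=0(20)+hi=3(66)=86
lo=0(20)+hi=2(49)=69

Yes: 20+49=69


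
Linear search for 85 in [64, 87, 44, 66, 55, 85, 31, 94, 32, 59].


i=0: 64!=85
i=1: 87!=85
i=2: 44!=85
i=3: 66!=85
i=4: 55!=85
i=5: 85==85 found!

Found at 5, 6 comps


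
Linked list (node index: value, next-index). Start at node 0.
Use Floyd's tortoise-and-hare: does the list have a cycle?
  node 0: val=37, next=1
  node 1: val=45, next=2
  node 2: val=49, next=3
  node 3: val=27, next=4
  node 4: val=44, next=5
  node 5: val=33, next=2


Floyd's tortoise (slow, +1) and hare (fast, +2):
  init: slow=0, fast=0
  step 1: slow=1, fast=2
  step 2: slow=2, fast=4
  step 3: slow=3, fast=2
  step 4: slow=4, fast=4
  slow == fast at node 4: cycle detected

Cycle: yes


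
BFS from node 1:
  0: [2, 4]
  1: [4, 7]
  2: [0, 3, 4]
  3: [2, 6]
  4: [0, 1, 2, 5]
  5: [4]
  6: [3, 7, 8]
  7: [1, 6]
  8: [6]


Visit 1, enqueue [4, 7]
Visit 4, enqueue [0, 2, 5]
Visit 7, enqueue [6]
Visit 0, enqueue []
Visit 2, enqueue [3]
Visit 5, enqueue []
Visit 6, enqueue [8]
Visit 3, enqueue []
Visit 8, enqueue []

BFS order: [1, 4, 7, 0, 2, 5, 6, 3, 8]


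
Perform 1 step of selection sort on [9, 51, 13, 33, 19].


Initial: [9, 51, 13, 33, 19]
Step 1: min=9 at 0
  Swap: [9, 51, 13, 33, 19]

After 1 step: [9, 51, 13, 33, 19]


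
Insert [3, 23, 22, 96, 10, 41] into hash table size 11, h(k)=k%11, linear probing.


Insert 3: h=3 -> slot 3
Insert 23: h=1 -> slot 1
Insert 22: h=0 -> slot 0
Insert 96: h=8 -> slot 8
Insert 10: h=10 -> slot 10
Insert 41: h=8, 1 probes -> slot 9

Table: [22, 23, None, 3, None, None, None, None, 96, 41, 10]


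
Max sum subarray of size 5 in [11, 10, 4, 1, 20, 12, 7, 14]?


[0:5]: 46
[1:6]: 47
[2:7]: 44
[3:8]: 54

Max: 54 at [3:8]


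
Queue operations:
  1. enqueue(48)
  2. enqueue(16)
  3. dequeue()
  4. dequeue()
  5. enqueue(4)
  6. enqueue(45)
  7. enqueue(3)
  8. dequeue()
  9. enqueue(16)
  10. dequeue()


enqueue(48) -> [48]
enqueue(16) -> [48, 16]
dequeue()->48, [16]
dequeue()->16, []
enqueue(4) -> [4]
enqueue(45) -> [4, 45]
enqueue(3) -> [4, 45, 3]
dequeue()->4, [45, 3]
enqueue(16) -> [45, 3, 16]
dequeue()->45, [3, 16]

Final queue: [3, 16]


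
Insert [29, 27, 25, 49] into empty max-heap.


Insert 29: [29]
Insert 27: [29, 27]
Insert 25: [29, 27, 25]
Insert 49: [49, 29, 25, 27]

Final heap: [49, 29, 25, 27]


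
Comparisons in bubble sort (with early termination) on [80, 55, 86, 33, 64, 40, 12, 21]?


Algorithm: bubble sort (with early termination)
Input: [80, 55, 86, 33, 64, 40, 12, 21]
Sorted: [12, 21, 33, 40, 55, 64, 80, 86]

28


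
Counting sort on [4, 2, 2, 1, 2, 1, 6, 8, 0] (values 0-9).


Input: [4, 2, 2, 1, 2, 1, 6, 8, 0]
Counts: [1, 2, 3, 0, 1, 0, 1, 0, 1, 0]

Sorted: [0, 1, 1, 2, 2, 2, 4, 6, 8]


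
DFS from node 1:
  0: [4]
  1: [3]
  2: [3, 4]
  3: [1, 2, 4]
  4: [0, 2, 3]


Visit 1, push [3]
Visit 3, push [4, 2]
Visit 2, push [4]
Visit 4, push [0]
Visit 0, push []

DFS order: [1, 3, 2, 4, 0]


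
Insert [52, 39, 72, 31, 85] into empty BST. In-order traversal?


Insert 52: root
Insert 39: L from 52
Insert 72: R from 52
Insert 31: L from 52 -> L from 39
Insert 85: R from 52 -> R from 72

In-order: [31, 39, 52, 72, 85]


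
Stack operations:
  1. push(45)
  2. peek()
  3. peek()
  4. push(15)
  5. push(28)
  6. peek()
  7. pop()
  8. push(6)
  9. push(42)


push(45) -> [45]
peek()->45
peek()->45
push(15) -> [45, 15]
push(28) -> [45, 15, 28]
peek()->28
pop()->28, [45, 15]
push(6) -> [45, 15, 6]
push(42) -> [45, 15, 6, 42]

Final stack: [45, 15, 6, 42]


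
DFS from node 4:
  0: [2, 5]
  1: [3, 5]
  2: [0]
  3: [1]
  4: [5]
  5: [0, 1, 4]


Visit 4, push [5]
Visit 5, push [1, 0]
Visit 0, push [2]
Visit 2, push []
Visit 1, push [3]
Visit 3, push []

DFS order: [4, 5, 0, 2, 1, 3]


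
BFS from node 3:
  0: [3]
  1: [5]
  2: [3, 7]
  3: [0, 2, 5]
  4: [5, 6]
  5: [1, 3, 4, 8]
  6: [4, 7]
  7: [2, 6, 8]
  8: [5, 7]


Visit 3, enqueue [0, 2, 5]
Visit 0, enqueue []
Visit 2, enqueue [7]
Visit 5, enqueue [1, 4, 8]
Visit 7, enqueue [6]
Visit 1, enqueue []
Visit 4, enqueue []
Visit 8, enqueue []
Visit 6, enqueue []

BFS order: [3, 0, 2, 5, 7, 1, 4, 8, 6]


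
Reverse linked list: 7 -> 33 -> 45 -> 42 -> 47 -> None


Step 1: curr=7, set curr.next=prev(None) | reversed so far: 7
Step 2: curr=33, set curr.next=prev(7) | reversed so far: 33 -> 7
Step 3: curr=45, set curr.next=prev(33) | reversed so far: 45 -> 33 -> 7
Step 4: curr=42, set curr.next=prev(45) | reversed so far: 42 -> 45 -> 33 -> 7
Step 5: curr=47, set curr.next=prev(42) | reversed so far: 47 -> 42 -> 45 -> 33 -> 7

47 -> 42 -> 45 -> 33 -> 7 -> None


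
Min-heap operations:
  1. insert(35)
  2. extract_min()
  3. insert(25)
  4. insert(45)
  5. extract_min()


insert(35) -> [35]
extract_min()->35, []
insert(25) -> [25]
insert(45) -> [25, 45]
extract_min()->25, [45]

Final heap: [45]


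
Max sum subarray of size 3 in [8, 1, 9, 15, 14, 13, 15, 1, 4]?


[0:3]: 18
[1:4]: 25
[2:5]: 38
[3:6]: 42
[4:7]: 42
[5:8]: 29
[6:9]: 20

Max: 42 at [3:6]


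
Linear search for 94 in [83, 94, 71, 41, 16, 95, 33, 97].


i=0: 83!=94
i=1: 94==94 found!

Found at 1, 2 comps


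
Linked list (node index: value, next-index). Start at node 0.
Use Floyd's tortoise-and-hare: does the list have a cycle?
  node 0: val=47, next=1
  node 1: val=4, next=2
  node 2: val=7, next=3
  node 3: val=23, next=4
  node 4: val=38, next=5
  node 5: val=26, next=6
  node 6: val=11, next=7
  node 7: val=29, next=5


Floyd's tortoise (slow, +1) and hare (fast, +2):
  init: slow=0, fast=0
  step 1: slow=1, fast=2
  step 2: slow=2, fast=4
  step 3: slow=3, fast=6
  step 4: slow=4, fast=5
  step 5: slow=5, fast=7
  step 6: slow=6, fast=6
  slow == fast at node 6: cycle detected

Cycle: yes


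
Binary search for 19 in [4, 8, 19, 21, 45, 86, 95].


Step 1: lo=0, hi=6, mid=3, val=21
Step 2: lo=0, hi=2, mid=1, val=8
Step 3: lo=2, hi=2, mid=2, val=19

Found at index 2


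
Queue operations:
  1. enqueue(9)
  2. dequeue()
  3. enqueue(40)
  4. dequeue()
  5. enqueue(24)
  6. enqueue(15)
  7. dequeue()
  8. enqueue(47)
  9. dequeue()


enqueue(9) -> [9]
dequeue()->9, []
enqueue(40) -> [40]
dequeue()->40, []
enqueue(24) -> [24]
enqueue(15) -> [24, 15]
dequeue()->24, [15]
enqueue(47) -> [15, 47]
dequeue()->15, [47]

Final queue: [47]


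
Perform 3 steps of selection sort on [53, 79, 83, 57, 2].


Initial: [53, 79, 83, 57, 2]
Step 1: min=2 at 4
  Swap: [2, 79, 83, 57, 53]
Step 2: min=53 at 4
  Swap: [2, 53, 83, 57, 79]
Step 3: min=57 at 3
  Swap: [2, 53, 57, 83, 79]

After 3 steps: [2, 53, 57, 83, 79]


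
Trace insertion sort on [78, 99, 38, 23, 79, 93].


Initial: [78, 99, 38, 23, 79, 93]
Insert 99: [78, 99, 38, 23, 79, 93]
Insert 38: [38, 78, 99, 23, 79, 93]
Insert 23: [23, 38, 78, 99, 79, 93]
Insert 79: [23, 38, 78, 79, 99, 93]
Insert 93: [23, 38, 78, 79, 93, 99]

Sorted: [23, 38, 78, 79, 93, 99]


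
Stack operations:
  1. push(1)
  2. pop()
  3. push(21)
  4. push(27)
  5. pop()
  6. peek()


push(1) -> [1]
pop()->1, []
push(21) -> [21]
push(27) -> [21, 27]
pop()->27, [21]
peek()->21

Final stack: [21]


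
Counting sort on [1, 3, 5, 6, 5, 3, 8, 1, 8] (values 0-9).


Input: [1, 3, 5, 6, 5, 3, 8, 1, 8]
Counts: [0, 2, 0, 2, 0, 2, 1, 0, 2, 0]

Sorted: [1, 1, 3, 3, 5, 5, 6, 8, 8]


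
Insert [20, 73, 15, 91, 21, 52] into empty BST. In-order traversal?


Insert 20: root
Insert 73: R from 20
Insert 15: L from 20
Insert 91: R from 20 -> R from 73
Insert 21: R from 20 -> L from 73
Insert 52: R from 20 -> L from 73 -> R from 21

In-order: [15, 20, 21, 52, 73, 91]


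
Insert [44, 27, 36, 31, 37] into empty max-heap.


Insert 44: [44]
Insert 27: [44, 27]
Insert 36: [44, 27, 36]
Insert 31: [44, 31, 36, 27]
Insert 37: [44, 37, 36, 27, 31]

Final heap: [44, 37, 36, 27, 31]


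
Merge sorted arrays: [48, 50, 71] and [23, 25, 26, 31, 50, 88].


Take 23 from B
Take 25 from B
Take 26 from B
Take 31 from B
Take 48 from A
Take 50 from A
Take 50 from B
Take 71 from A

Merged: [23, 25, 26, 31, 48, 50, 50, 71, 88]


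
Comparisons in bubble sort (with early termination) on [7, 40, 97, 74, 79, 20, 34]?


Algorithm: bubble sort (with early termination)
Input: [7, 40, 97, 74, 79, 20, 34]
Sorted: [7, 20, 34, 40, 74, 79, 97]

20


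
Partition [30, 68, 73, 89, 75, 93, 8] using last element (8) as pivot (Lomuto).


Pivot: 8
Place pivot at 0: [8, 68, 73, 89, 75, 93, 30]

Partitioned: [8, 68, 73, 89, 75, 93, 30]


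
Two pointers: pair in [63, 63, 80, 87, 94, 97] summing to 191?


lo=0(63)+hi=5(97)=160
lo=1(63)+hi=5(97)=160
lo=2(80)+hi=5(97)=177
lo=3(87)+hi=5(97)=184
lo=4(94)+hi=5(97)=191

Yes: 94+97=191


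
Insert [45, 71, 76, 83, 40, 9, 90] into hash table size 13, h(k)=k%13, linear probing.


Insert 45: h=6 -> slot 6
Insert 71: h=6, 1 probes -> slot 7
Insert 76: h=11 -> slot 11
Insert 83: h=5 -> slot 5
Insert 40: h=1 -> slot 1
Insert 9: h=9 -> slot 9
Insert 90: h=12 -> slot 12

Table: [None, 40, None, None, None, 83, 45, 71, None, 9, None, 76, 90]


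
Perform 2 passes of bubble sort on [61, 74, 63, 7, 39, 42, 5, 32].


Initial: [61, 74, 63, 7, 39, 42, 5, 32]
Pass 1: [61, 63, 7, 39, 42, 5, 32, 74] (6 swaps)
Pass 2: [61, 7, 39, 42, 5, 32, 63, 74] (5 swaps)

After 2 passes: [61, 7, 39, 42, 5, 32, 63, 74]


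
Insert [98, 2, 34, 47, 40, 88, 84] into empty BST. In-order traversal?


Insert 98: root
Insert 2: L from 98
Insert 34: L from 98 -> R from 2
Insert 47: L from 98 -> R from 2 -> R from 34
Insert 40: L from 98 -> R from 2 -> R from 34 -> L from 47
Insert 88: L from 98 -> R from 2 -> R from 34 -> R from 47
Insert 84: L from 98 -> R from 2 -> R from 34 -> R from 47 -> L from 88

In-order: [2, 34, 40, 47, 84, 88, 98]


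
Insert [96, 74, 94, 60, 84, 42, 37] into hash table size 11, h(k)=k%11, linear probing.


Insert 96: h=8 -> slot 8
Insert 74: h=8, 1 probes -> slot 9
Insert 94: h=6 -> slot 6
Insert 60: h=5 -> slot 5
Insert 84: h=7 -> slot 7
Insert 42: h=9, 1 probes -> slot 10
Insert 37: h=4 -> slot 4

Table: [None, None, None, None, 37, 60, 94, 84, 96, 74, 42]


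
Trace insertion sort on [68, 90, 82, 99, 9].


Initial: [68, 90, 82, 99, 9]
Insert 90: [68, 90, 82, 99, 9]
Insert 82: [68, 82, 90, 99, 9]
Insert 99: [68, 82, 90, 99, 9]
Insert 9: [9, 68, 82, 90, 99]

Sorted: [9, 68, 82, 90, 99]


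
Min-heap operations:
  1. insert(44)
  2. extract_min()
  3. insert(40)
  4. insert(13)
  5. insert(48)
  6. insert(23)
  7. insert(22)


insert(44) -> [44]
extract_min()->44, []
insert(40) -> [40]
insert(13) -> [13, 40]
insert(48) -> [13, 40, 48]
insert(23) -> [13, 23, 48, 40]
insert(22) -> [13, 22, 48, 40, 23]

Final heap: [13, 22, 48, 40, 23]


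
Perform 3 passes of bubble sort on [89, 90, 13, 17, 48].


Initial: [89, 90, 13, 17, 48]
Pass 1: [89, 13, 17, 48, 90] (3 swaps)
Pass 2: [13, 17, 48, 89, 90] (3 swaps)
Pass 3: [13, 17, 48, 89, 90] (0 swaps)

After 3 passes: [13, 17, 48, 89, 90]


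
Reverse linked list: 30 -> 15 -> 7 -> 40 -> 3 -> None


Step 1: curr=30, set curr.next=prev(None) | reversed so far: 30
Step 2: curr=15, set curr.next=prev(30) | reversed so far: 15 -> 30
Step 3: curr=7, set curr.next=prev(15) | reversed so far: 7 -> 15 -> 30
Step 4: curr=40, set curr.next=prev(7) | reversed so far: 40 -> 7 -> 15 -> 30
Step 5: curr=3, set curr.next=prev(40) | reversed so far: 3 -> 40 -> 7 -> 15 -> 30

3 -> 40 -> 7 -> 15 -> 30 -> None


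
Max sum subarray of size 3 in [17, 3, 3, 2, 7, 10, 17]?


[0:3]: 23
[1:4]: 8
[2:5]: 12
[3:6]: 19
[4:7]: 34

Max: 34 at [4:7]


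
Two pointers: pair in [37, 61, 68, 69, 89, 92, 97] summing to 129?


lo=0(37)+hi=6(97)=134
lo=0(37)+hi=5(92)=129

Yes: 37+92=129


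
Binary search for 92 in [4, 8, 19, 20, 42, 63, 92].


Step 1: lo=0, hi=6, mid=3, val=20
Step 2: lo=4, hi=6, mid=5, val=63
Step 3: lo=6, hi=6, mid=6, val=92

Found at index 6


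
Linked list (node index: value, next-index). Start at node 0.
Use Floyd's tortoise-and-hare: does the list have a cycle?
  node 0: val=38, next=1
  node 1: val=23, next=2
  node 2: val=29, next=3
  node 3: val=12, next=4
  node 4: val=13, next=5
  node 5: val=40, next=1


Floyd's tortoise (slow, +1) and hare (fast, +2):
  init: slow=0, fast=0
  step 1: slow=1, fast=2
  step 2: slow=2, fast=4
  step 3: slow=3, fast=1
  step 4: slow=4, fast=3
  step 5: slow=5, fast=5
  slow == fast at node 5: cycle detected

Cycle: yes


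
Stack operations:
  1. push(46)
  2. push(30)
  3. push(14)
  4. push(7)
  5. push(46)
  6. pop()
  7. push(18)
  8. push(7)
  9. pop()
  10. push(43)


push(46) -> [46]
push(30) -> [46, 30]
push(14) -> [46, 30, 14]
push(7) -> [46, 30, 14, 7]
push(46) -> [46, 30, 14, 7, 46]
pop()->46, [46, 30, 14, 7]
push(18) -> [46, 30, 14, 7, 18]
push(7) -> [46, 30, 14, 7, 18, 7]
pop()->7, [46, 30, 14, 7, 18]
push(43) -> [46, 30, 14, 7, 18, 43]

Final stack: [46, 30, 14, 7, 18, 43]


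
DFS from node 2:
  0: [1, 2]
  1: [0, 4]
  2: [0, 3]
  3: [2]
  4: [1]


Visit 2, push [3, 0]
Visit 0, push [1]
Visit 1, push [4]
Visit 4, push []
Visit 3, push []

DFS order: [2, 0, 1, 4, 3]


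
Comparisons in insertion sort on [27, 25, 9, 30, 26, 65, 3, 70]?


Algorithm: insertion sort
Input: [27, 25, 9, 30, 26, 65, 3, 70]
Sorted: [3, 9, 25, 26, 27, 30, 65, 70]

15


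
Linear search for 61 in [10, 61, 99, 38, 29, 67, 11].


i=0: 10!=61
i=1: 61==61 found!

Found at 1, 2 comps


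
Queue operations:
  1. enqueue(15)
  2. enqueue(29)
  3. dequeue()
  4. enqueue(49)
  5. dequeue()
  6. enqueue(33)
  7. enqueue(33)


enqueue(15) -> [15]
enqueue(29) -> [15, 29]
dequeue()->15, [29]
enqueue(49) -> [29, 49]
dequeue()->29, [49]
enqueue(33) -> [49, 33]
enqueue(33) -> [49, 33, 33]

Final queue: [49, 33, 33]


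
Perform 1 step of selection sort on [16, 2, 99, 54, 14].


Initial: [16, 2, 99, 54, 14]
Step 1: min=2 at 1
  Swap: [2, 16, 99, 54, 14]

After 1 step: [2, 16, 99, 54, 14]


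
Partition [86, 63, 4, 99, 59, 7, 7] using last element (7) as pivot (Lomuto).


Pivot: 7
  4 <= 7: swap -> [4, 63, 86, 99, 59, 7, 7]
  7 <= 7: swap -> [4, 7, 86, 99, 59, 63, 7]
Place pivot at 2: [4, 7, 7, 99, 59, 63, 86]

Partitioned: [4, 7, 7, 99, 59, 63, 86]


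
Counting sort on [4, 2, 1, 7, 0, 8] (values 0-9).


Input: [4, 2, 1, 7, 0, 8]
Counts: [1, 1, 1, 0, 1, 0, 0, 1, 1, 0]

Sorted: [0, 1, 2, 4, 7, 8]


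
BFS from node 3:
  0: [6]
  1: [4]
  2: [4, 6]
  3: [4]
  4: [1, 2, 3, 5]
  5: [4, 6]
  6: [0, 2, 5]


Visit 3, enqueue [4]
Visit 4, enqueue [1, 2, 5]
Visit 1, enqueue []
Visit 2, enqueue [6]
Visit 5, enqueue []
Visit 6, enqueue [0]
Visit 0, enqueue []

BFS order: [3, 4, 1, 2, 5, 6, 0]


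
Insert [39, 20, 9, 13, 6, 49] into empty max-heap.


Insert 39: [39]
Insert 20: [39, 20]
Insert 9: [39, 20, 9]
Insert 13: [39, 20, 9, 13]
Insert 6: [39, 20, 9, 13, 6]
Insert 49: [49, 20, 39, 13, 6, 9]

Final heap: [49, 20, 39, 13, 6, 9]


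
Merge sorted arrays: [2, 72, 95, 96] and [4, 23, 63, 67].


Take 2 from A
Take 4 from B
Take 23 from B
Take 63 from B
Take 67 from B

Merged: [2, 4, 23, 63, 67, 72, 95, 96]


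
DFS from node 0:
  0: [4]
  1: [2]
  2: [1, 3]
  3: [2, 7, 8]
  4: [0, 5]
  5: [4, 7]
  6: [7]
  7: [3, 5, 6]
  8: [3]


Visit 0, push [4]
Visit 4, push [5]
Visit 5, push [7]
Visit 7, push [6, 3]
Visit 3, push [8, 2]
Visit 2, push [1]
Visit 1, push []
Visit 8, push []
Visit 6, push []

DFS order: [0, 4, 5, 7, 3, 2, 1, 8, 6]


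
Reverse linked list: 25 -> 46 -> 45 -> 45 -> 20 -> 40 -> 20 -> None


Step 1: curr=25, set curr.next=prev(None) | reversed so far: 25
Step 2: curr=46, set curr.next=prev(25) | reversed so far: 46 -> 25
Step 3: curr=45, set curr.next=prev(46) | reversed so far: 45 -> 46 -> 25
Step 4: curr=45, set curr.next=prev(45) | reversed so far: 45 -> 45 -> 46 -> 25
Step 5: curr=20, set curr.next=prev(45) | reversed so far: 20 -> 45 -> 45 -> 46 -> 25
Step 6: curr=40, set curr.next=prev(20) | reversed so far: 40 -> 20 -> 45 -> 45 -> 46 -> 25
Step 7: curr=20, set curr.next=prev(40) | reversed so far: 20 -> 40 -> 20 -> 45 -> 45 -> 46 -> 25

20 -> 40 -> 20 -> 45 -> 45 -> 46 -> 25 -> None


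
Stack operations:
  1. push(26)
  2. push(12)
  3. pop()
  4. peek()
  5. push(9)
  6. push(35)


push(26) -> [26]
push(12) -> [26, 12]
pop()->12, [26]
peek()->26
push(9) -> [26, 9]
push(35) -> [26, 9, 35]

Final stack: [26, 9, 35]


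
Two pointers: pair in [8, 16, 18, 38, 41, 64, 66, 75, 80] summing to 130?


lo=0(8)+hi=8(80)=88
lo=1(16)+hi=8(80)=96
lo=2(18)+hi=8(80)=98
lo=3(38)+hi=8(80)=118
lo=4(41)+hi=8(80)=121
lo=5(64)+hi=8(80)=144
lo=5(64)+hi=7(75)=139
lo=5(64)+hi=6(66)=130

Yes: 64+66=130


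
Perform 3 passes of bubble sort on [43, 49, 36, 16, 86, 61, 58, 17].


Initial: [43, 49, 36, 16, 86, 61, 58, 17]
Pass 1: [43, 36, 16, 49, 61, 58, 17, 86] (5 swaps)
Pass 2: [36, 16, 43, 49, 58, 17, 61, 86] (4 swaps)
Pass 3: [16, 36, 43, 49, 17, 58, 61, 86] (2 swaps)

After 3 passes: [16, 36, 43, 49, 17, 58, 61, 86]


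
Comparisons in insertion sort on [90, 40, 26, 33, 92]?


Algorithm: insertion sort
Input: [90, 40, 26, 33, 92]
Sorted: [26, 33, 40, 90, 92]

7


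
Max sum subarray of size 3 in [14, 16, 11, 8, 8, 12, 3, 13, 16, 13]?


[0:3]: 41
[1:4]: 35
[2:5]: 27
[3:6]: 28
[4:7]: 23
[5:8]: 28
[6:9]: 32
[7:10]: 42

Max: 42 at [7:10]


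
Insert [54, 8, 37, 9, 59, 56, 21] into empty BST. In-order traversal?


Insert 54: root
Insert 8: L from 54
Insert 37: L from 54 -> R from 8
Insert 9: L from 54 -> R from 8 -> L from 37
Insert 59: R from 54
Insert 56: R from 54 -> L from 59
Insert 21: L from 54 -> R from 8 -> L from 37 -> R from 9

In-order: [8, 9, 21, 37, 54, 56, 59]


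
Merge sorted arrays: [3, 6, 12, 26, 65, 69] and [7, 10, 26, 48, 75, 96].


Take 3 from A
Take 6 from A
Take 7 from B
Take 10 from B
Take 12 from A
Take 26 from A
Take 26 from B
Take 48 from B
Take 65 from A
Take 69 from A

Merged: [3, 6, 7, 10, 12, 26, 26, 48, 65, 69, 75, 96]


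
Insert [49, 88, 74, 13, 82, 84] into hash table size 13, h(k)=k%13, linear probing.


Insert 49: h=10 -> slot 10
Insert 88: h=10, 1 probes -> slot 11
Insert 74: h=9 -> slot 9
Insert 13: h=0 -> slot 0
Insert 82: h=4 -> slot 4
Insert 84: h=6 -> slot 6

Table: [13, None, None, None, 82, None, 84, None, None, 74, 49, 88, None]


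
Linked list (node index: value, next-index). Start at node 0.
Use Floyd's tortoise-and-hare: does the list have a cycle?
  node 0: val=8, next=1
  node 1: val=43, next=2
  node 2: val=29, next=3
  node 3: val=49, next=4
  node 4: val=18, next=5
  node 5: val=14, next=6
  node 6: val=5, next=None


Floyd's tortoise (slow, +1) and hare (fast, +2):
  init: slow=0, fast=0
  step 1: slow=1, fast=2
  step 2: slow=2, fast=4
  step 3: slow=3, fast=6
  step 4: fast -> None, no cycle

Cycle: no


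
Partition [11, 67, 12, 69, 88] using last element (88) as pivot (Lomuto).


Pivot: 88
  11 <= 88: advance i (no swap)
  67 <= 88: advance i (no swap)
  12 <= 88: advance i (no swap)
  69 <= 88: advance i (no swap)
Place pivot at 4: [11, 67, 12, 69, 88]

Partitioned: [11, 67, 12, 69, 88]


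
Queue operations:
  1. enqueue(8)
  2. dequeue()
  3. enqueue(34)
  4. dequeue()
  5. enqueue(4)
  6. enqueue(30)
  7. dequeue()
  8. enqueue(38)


enqueue(8) -> [8]
dequeue()->8, []
enqueue(34) -> [34]
dequeue()->34, []
enqueue(4) -> [4]
enqueue(30) -> [4, 30]
dequeue()->4, [30]
enqueue(38) -> [30, 38]

Final queue: [30, 38]


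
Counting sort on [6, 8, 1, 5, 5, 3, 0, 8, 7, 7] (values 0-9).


Input: [6, 8, 1, 5, 5, 3, 0, 8, 7, 7]
Counts: [1, 1, 0, 1, 0, 2, 1, 2, 2, 0]

Sorted: [0, 1, 3, 5, 5, 6, 7, 7, 8, 8]


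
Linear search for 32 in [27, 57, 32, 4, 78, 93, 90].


i=0: 27!=32
i=1: 57!=32
i=2: 32==32 found!

Found at 2, 3 comps


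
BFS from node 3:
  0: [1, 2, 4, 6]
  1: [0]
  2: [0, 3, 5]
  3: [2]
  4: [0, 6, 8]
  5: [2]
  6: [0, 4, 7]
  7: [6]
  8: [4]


Visit 3, enqueue [2]
Visit 2, enqueue [0, 5]
Visit 0, enqueue [1, 4, 6]
Visit 5, enqueue []
Visit 1, enqueue []
Visit 4, enqueue [8]
Visit 6, enqueue [7]
Visit 8, enqueue []
Visit 7, enqueue []

BFS order: [3, 2, 0, 5, 1, 4, 6, 8, 7]


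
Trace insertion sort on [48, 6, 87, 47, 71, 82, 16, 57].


Initial: [48, 6, 87, 47, 71, 82, 16, 57]
Insert 6: [6, 48, 87, 47, 71, 82, 16, 57]
Insert 87: [6, 48, 87, 47, 71, 82, 16, 57]
Insert 47: [6, 47, 48, 87, 71, 82, 16, 57]
Insert 71: [6, 47, 48, 71, 87, 82, 16, 57]
Insert 82: [6, 47, 48, 71, 82, 87, 16, 57]
Insert 16: [6, 16, 47, 48, 71, 82, 87, 57]
Insert 57: [6, 16, 47, 48, 57, 71, 82, 87]

Sorted: [6, 16, 47, 48, 57, 71, 82, 87]


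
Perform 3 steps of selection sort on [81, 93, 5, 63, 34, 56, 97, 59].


Initial: [81, 93, 5, 63, 34, 56, 97, 59]
Step 1: min=5 at 2
  Swap: [5, 93, 81, 63, 34, 56, 97, 59]
Step 2: min=34 at 4
  Swap: [5, 34, 81, 63, 93, 56, 97, 59]
Step 3: min=56 at 5
  Swap: [5, 34, 56, 63, 93, 81, 97, 59]

After 3 steps: [5, 34, 56, 63, 93, 81, 97, 59]


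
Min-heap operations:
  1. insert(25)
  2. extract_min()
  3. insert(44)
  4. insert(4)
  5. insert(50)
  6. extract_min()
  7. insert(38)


insert(25) -> [25]
extract_min()->25, []
insert(44) -> [44]
insert(4) -> [4, 44]
insert(50) -> [4, 44, 50]
extract_min()->4, [44, 50]
insert(38) -> [38, 50, 44]

Final heap: [38, 50, 44]


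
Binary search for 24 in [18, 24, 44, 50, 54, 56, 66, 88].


Step 1: lo=0, hi=7, mid=3, val=50
Step 2: lo=0, hi=2, mid=1, val=24

Found at index 1


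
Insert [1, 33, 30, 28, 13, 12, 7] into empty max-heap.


Insert 1: [1]
Insert 33: [33, 1]
Insert 30: [33, 1, 30]
Insert 28: [33, 28, 30, 1]
Insert 13: [33, 28, 30, 1, 13]
Insert 12: [33, 28, 30, 1, 13, 12]
Insert 7: [33, 28, 30, 1, 13, 12, 7]

Final heap: [33, 28, 30, 1, 13, 12, 7]


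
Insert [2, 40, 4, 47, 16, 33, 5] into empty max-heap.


Insert 2: [2]
Insert 40: [40, 2]
Insert 4: [40, 2, 4]
Insert 47: [47, 40, 4, 2]
Insert 16: [47, 40, 4, 2, 16]
Insert 33: [47, 40, 33, 2, 16, 4]
Insert 5: [47, 40, 33, 2, 16, 4, 5]

Final heap: [47, 40, 33, 2, 16, 4, 5]


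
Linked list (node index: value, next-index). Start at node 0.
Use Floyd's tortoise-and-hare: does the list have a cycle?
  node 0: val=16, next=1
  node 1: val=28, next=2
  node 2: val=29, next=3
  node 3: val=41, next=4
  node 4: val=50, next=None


Floyd's tortoise (slow, +1) and hare (fast, +2):
  init: slow=0, fast=0
  step 1: slow=1, fast=2
  step 2: slow=2, fast=4
  step 3: fast -> None, no cycle

Cycle: no


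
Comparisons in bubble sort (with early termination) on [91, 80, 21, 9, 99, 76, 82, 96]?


Algorithm: bubble sort (with early termination)
Input: [91, 80, 21, 9, 99, 76, 82, 96]
Sorted: [9, 21, 76, 80, 82, 91, 96, 99]

22


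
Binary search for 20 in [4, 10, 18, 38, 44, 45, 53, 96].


Step 1: lo=0, hi=7, mid=3, val=38
Step 2: lo=0, hi=2, mid=1, val=10
Step 3: lo=2, hi=2, mid=2, val=18

Not found


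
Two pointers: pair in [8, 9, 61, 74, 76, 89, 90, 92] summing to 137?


lo=0(8)+hi=7(92)=100
lo=1(9)+hi=7(92)=101
lo=2(61)+hi=7(92)=153
lo=2(61)+hi=6(90)=151
lo=2(61)+hi=5(89)=150
lo=2(61)+hi=4(76)=137

Yes: 61+76=137


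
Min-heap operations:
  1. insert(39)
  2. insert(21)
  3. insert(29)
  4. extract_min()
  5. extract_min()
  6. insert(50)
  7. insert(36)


insert(39) -> [39]
insert(21) -> [21, 39]
insert(29) -> [21, 39, 29]
extract_min()->21, [29, 39]
extract_min()->29, [39]
insert(50) -> [39, 50]
insert(36) -> [36, 50, 39]

Final heap: [36, 50, 39]


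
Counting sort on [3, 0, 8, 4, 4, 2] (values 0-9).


Input: [3, 0, 8, 4, 4, 2]
Counts: [1, 0, 1, 1, 2, 0, 0, 0, 1, 0]

Sorted: [0, 2, 3, 4, 4, 8]


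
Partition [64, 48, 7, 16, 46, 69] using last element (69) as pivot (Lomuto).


Pivot: 69
  64 <= 69: advance i (no swap)
  48 <= 69: advance i (no swap)
  7 <= 69: advance i (no swap)
  16 <= 69: advance i (no swap)
  46 <= 69: advance i (no swap)
Place pivot at 5: [64, 48, 7, 16, 46, 69]

Partitioned: [64, 48, 7, 16, 46, 69]


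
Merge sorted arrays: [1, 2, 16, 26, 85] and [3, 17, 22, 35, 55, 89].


Take 1 from A
Take 2 from A
Take 3 from B
Take 16 from A
Take 17 from B
Take 22 from B
Take 26 from A
Take 35 from B
Take 55 from B
Take 85 from A

Merged: [1, 2, 3, 16, 17, 22, 26, 35, 55, 85, 89]


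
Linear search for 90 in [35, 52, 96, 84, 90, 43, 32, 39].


i=0: 35!=90
i=1: 52!=90
i=2: 96!=90
i=3: 84!=90
i=4: 90==90 found!

Found at 4, 5 comps


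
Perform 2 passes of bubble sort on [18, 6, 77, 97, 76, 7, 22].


Initial: [18, 6, 77, 97, 76, 7, 22]
Pass 1: [6, 18, 77, 76, 7, 22, 97] (4 swaps)
Pass 2: [6, 18, 76, 7, 22, 77, 97] (3 swaps)

After 2 passes: [6, 18, 76, 7, 22, 77, 97]


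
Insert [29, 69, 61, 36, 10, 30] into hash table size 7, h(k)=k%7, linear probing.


Insert 29: h=1 -> slot 1
Insert 69: h=6 -> slot 6
Insert 61: h=5 -> slot 5
Insert 36: h=1, 1 probes -> slot 2
Insert 10: h=3 -> slot 3
Insert 30: h=2, 2 probes -> slot 4

Table: [None, 29, 36, 10, 30, 61, 69]


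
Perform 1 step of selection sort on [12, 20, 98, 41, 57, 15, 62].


Initial: [12, 20, 98, 41, 57, 15, 62]
Step 1: min=12 at 0
  Swap: [12, 20, 98, 41, 57, 15, 62]

After 1 step: [12, 20, 98, 41, 57, 15, 62]


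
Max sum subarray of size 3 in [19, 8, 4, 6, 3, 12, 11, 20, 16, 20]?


[0:3]: 31
[1:4]: 18
[2:5]: 13
[3:6]: 21
[4:7]: 26
[5:8]: 43
[6:9]: 47
[7:10]: 56

Max: 56 at [7:10]


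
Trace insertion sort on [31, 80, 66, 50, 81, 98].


Initial: [31, 80, 66, 50, 81, 98]
Insert 80: [31, 80, 66, 50, 81, 98]
Insert 66: [31, 66, 80, 50, 81, 98]
Insert 50: [31, 50, 66, 80, 81, 98]
Insert 81: [31, 50, 66, 80, 81, 98]
Insert 98: [31, 50, 66, 80, 81, 98]

Sorted: [31, 50, 66, 80, 81, 98]


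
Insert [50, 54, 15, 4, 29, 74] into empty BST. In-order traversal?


Insert 50: root
Insert 54: R from 50
Insert 15: L from 50
Insert 4: L from 50 -> L from 15
Insert 29: L from 50 -> R from 15
Insert 74: R from 50 -> R from 54

In-order: [4, 15, 29, 50, 54, 74]


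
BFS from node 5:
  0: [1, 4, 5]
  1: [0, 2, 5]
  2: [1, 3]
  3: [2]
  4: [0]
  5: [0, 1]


Visit 5, enqueue [0, 1]
Visit 0, enqueue [4]
Visit 1, enqueue [2]
Visit 4, enqueue []
Visit 2, enqueue [3]
Visit 3, enqueue []

BFS order: [5, 0, 1, 4, 2, 3]


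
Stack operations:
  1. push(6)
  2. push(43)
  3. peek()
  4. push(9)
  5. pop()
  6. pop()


push(6) -> [6]
push(43) -> [6, 43]
peek()->43
push(9) -> [6, 43, 9]
pop()->9, [6, 43]
pop()->43, [6]

Final stack: [6]


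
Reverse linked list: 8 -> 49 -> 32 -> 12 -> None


Step 1: curr=8, set curr.next=prev(None) | reversed so far: 8
Step 2: curr=49, set curr.next=prev(8) | reversed so far: 49 -> 8
Step 3: curr=32, set curr.next=prev(49) | reversed so far: 32 -> 49 -> 8
Step 4: curr=12, set curr.next=prev(32) | reversed so far: 12 -> 32 -> 49 -> 8

12 -> 32 -> 49 -> 8 -> None


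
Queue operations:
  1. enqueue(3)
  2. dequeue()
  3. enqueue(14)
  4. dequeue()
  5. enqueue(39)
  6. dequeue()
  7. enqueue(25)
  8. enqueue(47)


enqueue(3) -> [3]
dequeue()->3, []
enqueue(14) -> [14]
dequeue()->14, []
enqueue(39) -> [39]
dequeue()->39, []
enqueue(25) -> [25]
enqueue(47) -> [25, 47]

Final queue: [25, 47]


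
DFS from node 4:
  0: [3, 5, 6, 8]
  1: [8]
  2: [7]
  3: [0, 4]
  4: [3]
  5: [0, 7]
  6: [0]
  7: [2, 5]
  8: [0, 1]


Visit 4, push [3]
Visit 3, push [0]
Visit 0, push [8, 6, 5]
Visit 5, push [7]
Visit 7, push [2]
Visit 2, push []
Visit 6, push []
Visit 8, push [1]
Visit 1, push []

DFS order: [4, 3, 0, 5, 7, 2, 6, 8, 1]


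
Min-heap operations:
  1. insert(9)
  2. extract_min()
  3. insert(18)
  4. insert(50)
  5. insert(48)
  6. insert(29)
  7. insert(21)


insert(9) -> [9]
extract_min()->9, []
insert(18) -> [18]
insert(50) -> [18, 50]
insert(48) -> [18, 50, 48]
insert(29) -> [18, 29, 48, 50]
insert(21) -> [18, 21, 48, 50, 29]

Final heap: [18, 21, 48, 50, 29]


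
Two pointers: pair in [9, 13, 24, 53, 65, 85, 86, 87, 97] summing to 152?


lo=0(9)+hi=8(97)=106
lo=1(13)+hi=8(97)=110
lo=2(24)+hi=8(97)=121
lo=3(53)+hi=8(97)=150
lo=4(65)+hi=8(97)=162
lo=4(65)+hi=7(87)=152

Yes: 65+87=152


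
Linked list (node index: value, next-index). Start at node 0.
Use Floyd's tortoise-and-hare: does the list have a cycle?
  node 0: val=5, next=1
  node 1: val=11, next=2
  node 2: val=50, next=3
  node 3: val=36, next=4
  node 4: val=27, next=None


Floyd's tortoise (slow, +1) and hare (fast, +2):
  init: slow=0, fast=0
  step 1: slow=1, fast=2
  step 2: slow=2, fast=4
  step 3: fast -> None, no cycle

Cycle: no


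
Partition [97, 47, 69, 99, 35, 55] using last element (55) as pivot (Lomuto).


Pivot: 55
  47 <= 55: swap -> [47, 97, 69, 99, 35, 55]
  35 <= 55: swap -> [47, 35, 69, 99, 97, 55]
Place pivot at 2: [47, 35, 55, 99, 97, 69]

Partitioned: [47, 35, 55, 99, 97, 69]


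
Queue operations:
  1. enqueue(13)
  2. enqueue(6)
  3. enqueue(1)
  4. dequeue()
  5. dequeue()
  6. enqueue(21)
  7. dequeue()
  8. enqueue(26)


enqueue(13) -> [13]
enqueue(6) -> [13, 6]
enqueue(1) -> [13, 6, 1]
dequeue()->13, [6, 1]
dequeue()->6, [1]
enqueue(21) -> [1, 21]
dequeue()->1, [21]
enqueue(26) -> [21, 26]

Final queue: [21, 26]


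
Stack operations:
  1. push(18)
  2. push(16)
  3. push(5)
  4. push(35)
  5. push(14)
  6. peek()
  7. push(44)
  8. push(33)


push(18) -> [18]
push(16) -> [18, 16]
push(5) -> [18, 16, 5]
push(35) -> [18, 16, 5, 35]
push(14) -> [18, 16, 5, 35, 14]
peek()->14
push(44) -> [18, 16, 5, 35, 14, 44]
push(33) -> [18, 16, 5, 35, 14, 44, 33]

Final stack: [18, 16, 5, 35, 14, 44, 33]


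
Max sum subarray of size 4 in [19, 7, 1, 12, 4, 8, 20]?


[0:4]: 39
[1:5]: 24
[2:6]: 25
[3:7]: 44

Max: 44 at [3:7]


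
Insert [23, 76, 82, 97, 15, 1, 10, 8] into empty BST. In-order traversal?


Insert 23: root
Insert 76: R from 23
Insert 82: R from 23 -> R from 76
Insert 97: R from 23 -> R from 76 -> R from 82
Insert 15: L from 23
Insert 1: L from 23 -> L from 15
Insert 10: L from 23 -> L from 15 -> R from 1
Insert 8: L from 23 -> L from 15 -> R from 1 -> L from 10

In-order: [1, 8, 10, 15, 23, 76, 82, 97]


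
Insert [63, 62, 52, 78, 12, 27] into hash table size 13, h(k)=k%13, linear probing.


Insert 63: h=11 -> slot 11
Insert 62: h=10 -> slot 10
Insert 52: h=0 -> slot 0
Insert 78: h=0, 1 probes -> slot 1
Insert 12: h=12 -> slot 12
Insert 27: h=1, 1 probes -> slot 2

Table: [52, 78, 27, None, None, None, None, None, None, None, 62, 63, 12]


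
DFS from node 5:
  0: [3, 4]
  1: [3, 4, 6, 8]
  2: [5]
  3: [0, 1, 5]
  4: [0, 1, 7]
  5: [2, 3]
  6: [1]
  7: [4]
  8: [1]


Visit 5, push [3, 2]
Visit 2, push []
Visit 3, push [1, 0]
Visit 0, push [4]
Visit 4, push [7, 1]
Visit 1, push [8, 6]
Visit 6, push []
Visit 8, push []
Visit 7, push []

DFS order: [5, 2, 3, 0, 4, 1, 6, 8, 7]


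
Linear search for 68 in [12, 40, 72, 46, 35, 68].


i=0: 12!=68
i=1: 40!=68
i=2: 72!=68
i=3: 46!=68
i=4: 35!=68
i=5: 68==68 found!

Found at 5, 6 comps


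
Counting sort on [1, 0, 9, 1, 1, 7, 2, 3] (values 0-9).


Input: [1, 0, 9, 1, 1, 7, 2, 3]
Counts: [1, 3, 1, 1, 0, 0, 0, 1, 0, 1]

Sorted: [0, 1, 1, 1, 2, 3, 7, 9]


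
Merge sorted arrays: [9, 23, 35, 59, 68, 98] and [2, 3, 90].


Take 2 from B
Take 3 from B
Take 9 from A
Take 23 from A
Take 35 from A
Take 59 from A
Take 68 from A
Take 90 from B

Merged: [2, 3, 9, 23, 35, 59, 68, 90, 98]


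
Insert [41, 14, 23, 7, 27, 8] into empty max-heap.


Insert 41: [41]
Insert 14: [41, 14]
Insert 23: [41, 14, 23]
Insert 7: [41, 14, 23, 7]
Insert 27: [41, 27, 23, 7, 14]
Insert 8: [41, 27, 23, 7, 14, 8]

Final heap: [41, 27, 23, 7, 14, 8]


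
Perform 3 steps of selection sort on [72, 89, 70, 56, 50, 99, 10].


Initial: [72, 89, 70, 56, 50, 99, 10]
Step 1: min=10 at 6
  Swap: [10, 89, 70, 56, 50, 99, 72]
Step 2: min=50 at 4
  Swap: [10, 50, 70, 56, 89, 99, 72]
Step 3: min=56 at 3
  Swap: [10, 50, 56, 70, 89, 99, 72]

After 3 steps: [10, 50, 56, 70, 89, 99, 72]


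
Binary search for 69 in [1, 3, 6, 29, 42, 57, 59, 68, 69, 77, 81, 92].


Step 1: lo=0, hi=11, mid=5, val=57
Step 2: lo=6, hi=11, mid=8, val=69

Found at index 8


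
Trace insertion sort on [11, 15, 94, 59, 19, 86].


Initial: [11, 15, 94, 59, 19, 86]
Insert 15: [11, 15, 94, 59, 19, 86]
Insert 94: [11, 15, 94, 59, 19, 86]
Insert 59: [11, 15, 59, 94, 19, 86]
Insert 19: [11, 15, 19, 59, 94, 86]
Insert 86: [11, 15, 19, 59, 86, 94]

Sorted: [11, 15, 19, 59, 86, 94]


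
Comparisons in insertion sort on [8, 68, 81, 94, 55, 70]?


Algorithm: insertion sort
Input: [8, 68, 81, 94, 55, 70]
Sorted: [8, 55, 68, 70, 81, 94]

10


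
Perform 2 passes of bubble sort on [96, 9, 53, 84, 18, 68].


Initial: [96, 9, 53, 84, 18, 68]
Pass 1: [9, 53, 84, 18, 68, 96] (5 swaps)
Pass 2: [9, 53, 18, 68, 84, 96] (2 swaps)

After 2 passes: [9, 53, 18, 68, 84, 96]


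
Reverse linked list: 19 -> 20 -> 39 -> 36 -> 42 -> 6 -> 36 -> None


Step 1: curr=19, set curr.next=prev(None) | reversed so far: 19
Step 2: curr=20, set curr.next=prev(19) | reversed so far: 20 -> 19
Step 3: curr=39, set curr.next=prev(20) | reversed so far: 39 -> 20 -> 19
Step 4: curr=36, set curr.next=prev(39) | reversed so far: 36 -> 39 -> 20 -> 19
Step 5: curr=42, set curr.next=prev(36) | reversed so far: 42 -> 36 -> 39 -> 20 -> 19
Step 6: curr=6, set curr.next=prev(42) | reversed so far: 6 -> 42 -> 36 -> 39 -> 20 -> 19
Step 7: curr=36, set curr.next=prev(6) | reversed so far: 36 -> 6 -> 42 -> 36 -> 39 -> 20 -> 19

36 -> 6 -> 42 -> 36 -> 39 -> 20 -> 19 -> None


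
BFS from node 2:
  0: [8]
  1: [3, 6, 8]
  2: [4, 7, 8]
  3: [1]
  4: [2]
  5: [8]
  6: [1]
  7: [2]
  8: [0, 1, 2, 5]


Visit 2, enqueue [4, 7, 8]
Visit 4, enqueue []
Visit 7, enqueue []
Visit 8, enqueue [0, 1, 5]
Visit 0, enqueue []
Visit 1, enqueue [3, 6]
Visit 5, enqueue []
Visit 3, enqueue []
Visit 6, enqueue []

BFS order: [2, 4, 7, 8, 0, 1, 5, 3, 6]


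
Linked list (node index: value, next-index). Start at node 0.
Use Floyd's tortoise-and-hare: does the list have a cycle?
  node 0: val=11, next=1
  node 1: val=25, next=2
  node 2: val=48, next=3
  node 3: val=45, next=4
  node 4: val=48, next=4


Floyd's tortoise (slow, +1) and hare (fast, +2):
  init: slow=0, fast=0
  step 1: slow=1, fast=2
  step 2: slow=2, fast=4
  step 3: slow=3, fast=4
  step 4: slow=4, fast=4
  slow == fast at node 4: cycle detected

Cycle: yes


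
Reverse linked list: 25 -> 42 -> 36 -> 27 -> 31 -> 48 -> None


Step 1: curr=25, set curr.next=prev(None) | reversed so far: 25
Step 2: curr=42, set curr.next=prev(25) | reversed so far: 42 -> 25
Step 3: curr=36, set curr.next=prev(42) | reversed so far: 36 -> 42 -> 25
Step 4: curr=27, set curr.next=prev(36) | reversed so far: 27 -> 36 -> 42 -> 25
Step 5: curr=31, set curr.next=prev(27) | reversed so far: 31 -> 27 -> 36 -> 42 -> 25
Step 6: curr=48, set curr.next=prev(31) | reversed so far: 48 -> 31 -> 27 -> 36 -> 42 -> 25

48 -> 31 -> 27 -> 36 -> 42 -> 25 -> None
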